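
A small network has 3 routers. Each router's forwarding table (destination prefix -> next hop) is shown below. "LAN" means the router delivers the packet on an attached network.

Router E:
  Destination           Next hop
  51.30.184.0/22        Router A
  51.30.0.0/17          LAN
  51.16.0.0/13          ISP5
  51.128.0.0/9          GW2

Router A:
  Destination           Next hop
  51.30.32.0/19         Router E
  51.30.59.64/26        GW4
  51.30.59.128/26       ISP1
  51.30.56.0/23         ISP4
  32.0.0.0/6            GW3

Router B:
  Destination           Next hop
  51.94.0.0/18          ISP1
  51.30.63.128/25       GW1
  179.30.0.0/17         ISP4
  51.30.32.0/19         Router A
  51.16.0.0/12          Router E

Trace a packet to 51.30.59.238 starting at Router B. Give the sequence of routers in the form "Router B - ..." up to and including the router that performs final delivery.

At Router B: longest match for 51.30.59.238 is 51.30.32.0/19 -> Router A
At Router A: longest match for 51.30.59.238 is 51.30.32.0/19 -> Router E
At Router E: longest match for 51.30.59.238 is 51.30.0.0/17 -> LAN

Router B - Router A - Router E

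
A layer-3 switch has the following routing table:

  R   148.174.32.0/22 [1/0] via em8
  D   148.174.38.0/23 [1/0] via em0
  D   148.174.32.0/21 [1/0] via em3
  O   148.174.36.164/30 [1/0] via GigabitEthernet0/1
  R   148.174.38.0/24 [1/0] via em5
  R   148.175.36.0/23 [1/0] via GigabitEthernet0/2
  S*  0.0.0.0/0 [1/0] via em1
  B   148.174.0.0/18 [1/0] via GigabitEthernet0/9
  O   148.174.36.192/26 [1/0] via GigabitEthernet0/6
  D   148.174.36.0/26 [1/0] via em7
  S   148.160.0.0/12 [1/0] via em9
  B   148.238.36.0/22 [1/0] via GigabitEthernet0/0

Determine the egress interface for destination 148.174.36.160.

em3

Routes whose prefix contains 148.174.36.160:
  0.0.0.0/0 (default, matches everything) -> em1
  148.160.0.0/12 (148.160.0.0 - 148.175.255.255) -> em9
  148.174.0.0/18 (148.174.0.0 - 148.174.63.255) -> GigabitEthernet0/9
  148.174.32.0/21 (148.174.32.0 - 148.174.39.255) -> em3
More-specific entries that do NOT match:
  148.174.36.164/30 (148.174.36.164 - 148.174.36.167) does not contain 148.174.36.160
  148.174.36.192/26 (148.174.36.192 - 148.174.36.255) does not contain 148.174.36.160
  148.174.36.0/26 (148.174.36.0 - 148.174.36.63) does not contain 148.174.36.160
  148.174.38.0/24 (148.174.38.0 - 148.174.38.255) does not contain 148.174.36.160
  148.174.38.0/23 (148.174.38.0 - 148.174.39.255) does not contain 148.174.36.160
  148.175.36.0/23 (148.175.36.0 - 148.175.37.255) does not contain 148.174.36.160
  148.174.32.0/22 (148.174.32.0 - 148.174.35.255) does not contain 148.174.36.160
  148.238.36.0/22 (148.238.36.0 - 148.238.39.255) does not contain 148.174.36.160
Longest matching prefix is /21 -> interface em3.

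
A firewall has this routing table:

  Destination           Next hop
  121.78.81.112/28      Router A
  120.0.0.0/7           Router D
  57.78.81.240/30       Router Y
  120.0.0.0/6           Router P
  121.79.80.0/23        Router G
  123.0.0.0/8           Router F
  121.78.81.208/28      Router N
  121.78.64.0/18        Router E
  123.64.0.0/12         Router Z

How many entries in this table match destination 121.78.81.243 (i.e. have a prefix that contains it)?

Prefixes containing 121.78.81.243:
  120.0.0.0/6 (120.0.0.0 - 123.255.255.255)
  120.0.0.0/7 (120.0.0.0 - 121.255.255.255)
  121.78.64.0/18 (121.78.64.0 - 121.78.127.255)
Total matching entries: 3.

3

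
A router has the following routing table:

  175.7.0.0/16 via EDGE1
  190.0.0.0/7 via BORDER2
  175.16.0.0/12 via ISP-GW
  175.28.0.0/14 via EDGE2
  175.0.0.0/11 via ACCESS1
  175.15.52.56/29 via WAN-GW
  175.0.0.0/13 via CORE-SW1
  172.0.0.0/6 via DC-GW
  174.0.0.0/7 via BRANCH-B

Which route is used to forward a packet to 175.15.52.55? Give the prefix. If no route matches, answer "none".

Entries matching 175.15.52.55:
  172.0.0.0/6 (172.0.0.0 - 175.255.255.255)
  174.0.0.0/7 (174.0.0.0 - 175.255.255.255)
  175.0.0.0/11 (175.0.0.0 - 175.31.255.255)
Most specific is 175.0.0.0/11.

175.0.0.0/11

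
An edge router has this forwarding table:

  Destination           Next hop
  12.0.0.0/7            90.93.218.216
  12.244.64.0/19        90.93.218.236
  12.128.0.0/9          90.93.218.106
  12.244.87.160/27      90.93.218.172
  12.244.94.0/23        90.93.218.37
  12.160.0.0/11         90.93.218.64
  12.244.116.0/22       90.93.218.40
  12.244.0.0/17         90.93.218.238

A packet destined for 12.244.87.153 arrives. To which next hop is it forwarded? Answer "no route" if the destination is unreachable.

90.93.218.236

Routes whose prefix contains 12.244.87.153:
  12.0.0.0/7 (12.0.0.0 - 13.255.255.255) -> 90.93.218.216
  12.128.0.0/9 (12.128.0.0 - 12.255.255.255) -> 90.93.218.106
  12.244.0.0/17 (12.244.0.0 - 12.244.127.255) -> 90.93.218.238
  12.244.64.0/19 (12.244.64.0 - 12.244.95.255) -> 90.93.218.236
More-specific entries that do NOT match:
  12.244.87.160/27 (12.244.87.160 - 12.244.87.191) does not contain 12.244.87.153
  12.244.94.0/23 (12.244.94.0 - 12.244.95.255) does not contain 12.244.87.153
  12.244.116.0/22 (12.244.116.0 - 12.244.119.255) does not contain 12.244.87.153
Longest matching prefix is /19 -> next hop 90.93.218.236.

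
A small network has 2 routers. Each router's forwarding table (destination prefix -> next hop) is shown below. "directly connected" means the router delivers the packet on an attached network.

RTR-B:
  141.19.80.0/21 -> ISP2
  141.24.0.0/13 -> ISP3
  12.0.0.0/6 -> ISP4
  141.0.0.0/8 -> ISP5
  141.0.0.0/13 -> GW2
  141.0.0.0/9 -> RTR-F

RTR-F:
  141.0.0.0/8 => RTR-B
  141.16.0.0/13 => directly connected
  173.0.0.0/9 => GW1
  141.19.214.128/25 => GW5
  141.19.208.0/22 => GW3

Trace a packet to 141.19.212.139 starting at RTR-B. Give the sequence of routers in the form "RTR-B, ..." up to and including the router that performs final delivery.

At RTR-B: longest match for 141.19.212.139 is 141.0.0.0/9 -> RTR-F
At RTR-F: longest match for 141.19.212.139 is 141.16.0.0/13 -> directly connected

RTR-B, RTR-F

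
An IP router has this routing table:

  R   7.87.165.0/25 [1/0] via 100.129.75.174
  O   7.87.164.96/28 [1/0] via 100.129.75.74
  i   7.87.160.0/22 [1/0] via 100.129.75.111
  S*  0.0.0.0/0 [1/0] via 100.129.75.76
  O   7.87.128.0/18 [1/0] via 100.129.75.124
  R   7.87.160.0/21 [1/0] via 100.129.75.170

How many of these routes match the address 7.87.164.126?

Prefixes containing 7.87.164.126:
  0.0.0.0/0 (default, matches everything)
  7.87.128.0/18 (7.87.128.0 - 7.87.191.255)
  7.87.160.0/21 (7.87.160.0 - 7.87.167.255)
Total matching entries: 3.

3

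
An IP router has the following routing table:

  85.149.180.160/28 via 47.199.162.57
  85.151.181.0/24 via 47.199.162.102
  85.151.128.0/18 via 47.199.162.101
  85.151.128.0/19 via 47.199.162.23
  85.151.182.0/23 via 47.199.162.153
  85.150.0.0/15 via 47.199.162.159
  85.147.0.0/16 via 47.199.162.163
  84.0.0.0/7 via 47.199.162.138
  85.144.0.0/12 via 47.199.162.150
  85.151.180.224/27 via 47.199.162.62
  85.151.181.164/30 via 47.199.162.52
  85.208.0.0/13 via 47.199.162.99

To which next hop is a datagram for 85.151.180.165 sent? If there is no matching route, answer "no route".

47.199.162.101

Routes whose prefix contains 85.151.180.165:
  84.0.0.0/7 (84.0.0.0 - 85.255.255.255) -> 47.199.162.138
  85.144.0.0/12 (85.144.0.0 - 85.159.255.255) -> 47.199.162.150
  85.150.0.0/15 (85.150.0.0 - 85.151.255.255) -> 47.199.162.159
  85.151.128.0/18 (85.151.128.0 - 85.151.191.255) -> 47.199.162.101
More-specific entries that do NOT match:
  85.151.181.164/30 (85.151.181.164 - 85.151.181.167) does not contain 85.151.180.165
  85.149.180.160/28 (85.149.180.160 - 85.149.180.175) does not contain 85.151.180.165
  85.151.180.224/27 (85.151.180.224 - 85.151.180.255) does not contain 85.151.180.165
  85.151.181.0/24 (85.151.181.0 - 85.151.181.255) does not contain 85.151.180.165
  85.151.182.0/23 (85.151.182.0 - 85.151.183.255) does not contain 85.151.180.165
  85.151.128.0/19 (85.151.128.0 - 85.151.159.255) does not contain 85.151.180.165
Longest matching prefix is /18 -> next hop 47.199.162.101.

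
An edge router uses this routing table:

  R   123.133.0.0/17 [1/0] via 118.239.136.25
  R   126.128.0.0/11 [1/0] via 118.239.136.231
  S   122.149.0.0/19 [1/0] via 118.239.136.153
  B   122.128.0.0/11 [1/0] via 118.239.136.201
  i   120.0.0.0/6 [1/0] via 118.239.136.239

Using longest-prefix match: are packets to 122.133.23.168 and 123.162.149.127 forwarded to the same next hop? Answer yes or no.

no

122.133.23.168: longest match 122.128.0.0/11 -> 118.239.136.201
123.162.149.127: longest match 120.0.0.0/6 -> 118.239.136.239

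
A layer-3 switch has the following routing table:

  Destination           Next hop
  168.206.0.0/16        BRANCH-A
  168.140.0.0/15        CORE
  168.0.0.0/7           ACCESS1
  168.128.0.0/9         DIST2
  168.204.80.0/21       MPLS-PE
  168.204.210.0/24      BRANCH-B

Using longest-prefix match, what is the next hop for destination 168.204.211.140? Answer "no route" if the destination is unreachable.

Routes whose prefix contains 168.204.211.140:
  168.0.0.0/7 (168.0.0.0 - 169.255.255.255) -> ACCESS1
  168.128.0.0/9 (168.128.0.0 - 168.255.255.255) -> DIST2
More-specific entries that do NOT match:
  168.204.210.0/24 (168.204.210.0 - 168.204.210.255) does not contain 168.204.211.140
  168.204.80.0/21 (168.204.80.0 - 168.204.87.255) does not contain 168.204.211.140
  168.206.0.0/16 (168.206.0.0 - 168.206.255.255) does not contain 168.204.211.140
  168.140.0.0/15 (168.140.0.0 - 168.141.255.255) does not contain 168.204.211.140
Longest matching prefix is /9 -> next hop DIST2.

DIST2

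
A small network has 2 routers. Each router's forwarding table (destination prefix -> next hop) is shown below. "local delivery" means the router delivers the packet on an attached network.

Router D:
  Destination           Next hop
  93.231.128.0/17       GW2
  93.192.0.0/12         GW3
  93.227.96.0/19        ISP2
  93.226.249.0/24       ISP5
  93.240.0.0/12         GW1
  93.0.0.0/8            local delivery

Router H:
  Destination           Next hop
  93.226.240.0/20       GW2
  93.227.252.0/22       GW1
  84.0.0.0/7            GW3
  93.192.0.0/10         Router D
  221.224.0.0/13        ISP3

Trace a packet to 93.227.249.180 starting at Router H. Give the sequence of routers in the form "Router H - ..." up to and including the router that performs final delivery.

At Router H: longest match for 93.227.249.180 is 93.192.0.0/10 -> Router D
At Router D: longest match for 93.227.249.180 is 93.0.0.0/8 -> local delivery

Router H - Router D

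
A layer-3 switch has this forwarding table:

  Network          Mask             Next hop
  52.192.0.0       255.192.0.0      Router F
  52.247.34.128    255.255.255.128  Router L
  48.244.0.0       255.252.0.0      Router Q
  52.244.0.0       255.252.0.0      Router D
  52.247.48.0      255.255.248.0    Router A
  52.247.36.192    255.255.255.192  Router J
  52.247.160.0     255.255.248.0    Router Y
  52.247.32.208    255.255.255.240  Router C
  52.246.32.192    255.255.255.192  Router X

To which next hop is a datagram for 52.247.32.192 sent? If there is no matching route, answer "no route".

Router D

Routes whose prefix contains 52.247.32.192:
  52.192.0.0/10 (52.192.0.0 - 52.255.255.255) -> Router F
  52.244.0.0/14 (52.244.0.0 - 52.247.255.255) -> Router D
More-specific entries that do NOT match:
  52.247.32.208/28 (52.247.32.208 - 52.247.32.223) does not contain 52.247.32.192
  52.247.36.192/26 (52.247.36.192 - 52.247.36.255) does not contain 52.247.32.192
  52.246.32.192/26 (52.246.32.192 - 52.246.32.255) does not contain 52.247.32.192
  52.247.34.128/25 (52.247.34.128 - 52.247.34.255) does not contain 52.247.32.192
  52.247.48.0/21 (52.247.48.0 - 52.247.55.255) does not contain 52.247.32.192
  52.247.160.0/21 (52.247.160.0 - 52.247.167.255) does not contain 52.247.32.192
Longest matching prefix is /14 -> next hop Router D.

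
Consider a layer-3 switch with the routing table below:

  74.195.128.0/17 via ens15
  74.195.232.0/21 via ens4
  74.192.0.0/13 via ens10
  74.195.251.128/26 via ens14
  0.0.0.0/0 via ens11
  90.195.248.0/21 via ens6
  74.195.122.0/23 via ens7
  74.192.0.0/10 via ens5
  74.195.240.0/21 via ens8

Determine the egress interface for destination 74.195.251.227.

Routes whose prefix contains 74.195.251.227:
  0.0.0.0/0 (default, matches everything) -> ens11
  74.192.0.0/10 (74.192.0.0 - 74.255.255.255) -> ens5
  74.192.0.0/13 (74.192.0.0 - 74.199.255.255) -> ens10
  74.195.128.0/17 (74.195.128.0 - 74.195.255.255) -> ens15
More-specific entries that do NOT match:
  74.195.251.128/26 (74.195.251.128 - 74.195.251.191) does not contain 74.195.251.227
  74.195.122.0/23 (74.195.122.0 - 74.195.123.255) does not contain 74.195.251.227
  74.195.232.0/21 (74.195.232.0 - 74.195.239.255) does not contain 74.195.251.227
  90.195.248.0/21 (90.195.248.0 - 90.195.255.255) does not contain 74.195.251.227
  74.195.240.0/21 (74.195.240.0 - 74.195.247.255) does not contain 74.195.251.227
Longest matching prefix is /17 -> interface ens15.

ens15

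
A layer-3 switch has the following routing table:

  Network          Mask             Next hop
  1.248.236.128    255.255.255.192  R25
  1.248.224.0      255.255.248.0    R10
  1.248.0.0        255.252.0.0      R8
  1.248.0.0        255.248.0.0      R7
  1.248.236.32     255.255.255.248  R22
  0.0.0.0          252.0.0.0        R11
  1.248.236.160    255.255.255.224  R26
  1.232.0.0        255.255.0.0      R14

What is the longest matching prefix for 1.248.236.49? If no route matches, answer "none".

1.248.0.0/14

Entries matching 1.248.236.49:
  0.0.0.0/6 (0.0.0.0 - 3.255.255.255)
  1.248.0.0/13 (1.248.0.0 - 1.255.255.255)
  1.248.0.0/14 (1.248.0.0 - 1.251.255.255)
Most specific is 1.248.0.0/14.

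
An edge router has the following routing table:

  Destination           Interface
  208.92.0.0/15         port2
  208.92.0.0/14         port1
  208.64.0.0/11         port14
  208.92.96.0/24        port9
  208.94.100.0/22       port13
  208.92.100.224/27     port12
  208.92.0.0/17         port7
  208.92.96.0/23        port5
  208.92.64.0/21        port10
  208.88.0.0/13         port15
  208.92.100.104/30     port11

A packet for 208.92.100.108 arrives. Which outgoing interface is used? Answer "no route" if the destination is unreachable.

Routes whose prefix contains 208.92.100.108:
  208.64.0.0/11 (208.64.0.0 - 208.95.255.255) -> port14
  208.88.0.0/13 (208.88.0.0 - 208.95.255.255) -> port15
  208.92.0.0/14 (208.92.0.0 - 208.95.255.255) -> port1
  208.92.0.0/15 (208.92.0.0 - 208.93.255.255) -> port2
  208.92.0.0/17 (208.92.0.0 - 208.92.127.255) -> port7
More-specific entries that do NOT match:
  208.92.100.104/30 (208.92.100.104 - 208.92.100.107) does not contain 208.92.100.108
  208.92.100.224/27 (208.92.100.224 - 208.92.100.255) does not contain 208.92.100.108
  208.92.96.0/24 (208.92.96.0 - 208.92.96.255) does not contain 208.92.100.108
  208.92.96.0/23 (208.92.96.0 - 208.92.97.255) does not contain 208.92.100.108
  208.94.100.0/22 (208.94.100.0 - 208.94.103.255) does not contain 208.92.100.108
  208.92.64.0/21 (208.92.64.0 - 208.92.71.255) does not contain 208.92.100.108
Longest matching prefix is /17 -> interface port7.

port7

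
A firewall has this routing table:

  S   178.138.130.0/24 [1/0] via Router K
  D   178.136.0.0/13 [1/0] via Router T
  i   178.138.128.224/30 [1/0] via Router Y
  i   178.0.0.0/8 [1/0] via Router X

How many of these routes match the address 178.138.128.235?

Prefixes containing 178.138.128.235:
  178.0.0.0/8 (178.0.0.0 - 178.255.255.255)
  178.136.0.0/13 (178.136.0.0 - 178.143.255.255)
Total matching entries: 2.

2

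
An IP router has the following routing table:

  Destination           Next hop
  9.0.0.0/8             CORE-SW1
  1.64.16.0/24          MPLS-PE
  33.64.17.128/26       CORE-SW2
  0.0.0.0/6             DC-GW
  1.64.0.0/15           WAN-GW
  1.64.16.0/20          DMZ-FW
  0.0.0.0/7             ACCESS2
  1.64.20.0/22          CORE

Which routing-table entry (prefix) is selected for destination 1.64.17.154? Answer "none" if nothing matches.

Entries matching 1.64.17.154:
  0.0.0.0/6 (0.0.0.0 - 3.255.255.255)
  0.0.0.0/7 (0.0.0.0 - 1.255.255.255)
  1.64.0.0/15 (1.64.0.0 - 1.65.255.255)
  1.64.16.0/20 (1.64.16.0 - 1.64.31.255)
Most specific is 1.64.16.0/20.

1.64.16.0/20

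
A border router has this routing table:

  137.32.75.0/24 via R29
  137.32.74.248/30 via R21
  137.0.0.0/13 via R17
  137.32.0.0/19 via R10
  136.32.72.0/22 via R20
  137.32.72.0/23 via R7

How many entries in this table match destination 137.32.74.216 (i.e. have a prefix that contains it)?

No listed prefix contains 137.32.74.216.
Total matching entries: 0.

0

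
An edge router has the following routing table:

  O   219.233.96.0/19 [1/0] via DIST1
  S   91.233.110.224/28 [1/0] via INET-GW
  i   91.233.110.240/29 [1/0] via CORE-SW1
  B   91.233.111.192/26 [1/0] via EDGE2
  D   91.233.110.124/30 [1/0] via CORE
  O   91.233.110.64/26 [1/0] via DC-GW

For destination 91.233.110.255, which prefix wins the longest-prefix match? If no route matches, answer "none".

none

91.233.110.255 is outside every listed prefix and there is no default route.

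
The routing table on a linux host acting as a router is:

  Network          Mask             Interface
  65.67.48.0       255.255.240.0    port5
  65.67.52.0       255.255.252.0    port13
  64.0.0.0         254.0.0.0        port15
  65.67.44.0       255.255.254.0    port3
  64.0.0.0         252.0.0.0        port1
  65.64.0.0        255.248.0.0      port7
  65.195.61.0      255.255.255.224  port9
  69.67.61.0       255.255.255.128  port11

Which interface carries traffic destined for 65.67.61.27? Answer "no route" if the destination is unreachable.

port5

Routes whose prefix contains 65.67.61.27:
  64.0.0.0/6 (64.0.0.0 - 67.255.255.255) -> port1
  64.0.0.0/7 (64.0.0.0 - 65.255.255.255) -> port15
  65.64.0.0/13 (65.64.0.0 - 65.71.255.255) -> port7
  65.67.48.0/20 (65.67.48.0 - 65.67.63.255) -> port5
More-specific entries that do NOT match:
  65.195.61.0/27 (65.195.61.0 - 65.195.61.31) does not contain 65.67.61.27
  69.67.61.0/25 (69.67.61.0 - 69.67.61.127) does not contain 65.67.61.27
  65.67.44.0/23 (65.67.44.0 - 65.67.45.255) does not contain 65.67.61.27
  65.67.52.0/22 (65.67.52.0 - 65.67.55.255) does not contain 65.67.61.27
Longest matching prefix is /20 -> interface port5.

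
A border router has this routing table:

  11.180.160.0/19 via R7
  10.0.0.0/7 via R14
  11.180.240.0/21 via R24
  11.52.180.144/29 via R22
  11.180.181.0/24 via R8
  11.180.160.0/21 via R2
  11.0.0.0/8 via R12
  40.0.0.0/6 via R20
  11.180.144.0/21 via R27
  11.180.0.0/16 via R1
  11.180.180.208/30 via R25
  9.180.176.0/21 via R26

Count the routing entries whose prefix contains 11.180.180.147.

Prefixes containing 11.180.180.147:
  10.0.0.0/7 (10.0.0.0 - 11.255.255.255)
  11.0.0.0/8 (11.0.0.0 - 11.255.255.255)
  11.180.0.0/16 (11.180.0.0 - 11.180.255.255)
  11.180.160.0/19 (11.180.160.0 - 11.180.191.255)
Total matching entries: 4.

4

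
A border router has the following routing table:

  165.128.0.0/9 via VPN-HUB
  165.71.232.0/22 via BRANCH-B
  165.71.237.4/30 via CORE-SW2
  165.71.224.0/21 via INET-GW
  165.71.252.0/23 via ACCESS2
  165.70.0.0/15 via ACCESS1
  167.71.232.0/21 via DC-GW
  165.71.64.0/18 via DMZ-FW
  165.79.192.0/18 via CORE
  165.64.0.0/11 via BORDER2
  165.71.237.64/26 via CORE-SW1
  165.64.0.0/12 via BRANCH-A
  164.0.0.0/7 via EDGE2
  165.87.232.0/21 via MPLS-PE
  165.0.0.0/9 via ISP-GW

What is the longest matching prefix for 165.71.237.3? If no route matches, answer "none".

Entries matching 165.71.237.3:
  164.0.0.0/7 (164.0.0.0 - 165.255.255.255)
  165.0.0.0/9 (165.0.0.0 - 165.127.255.255)
  165.64.0.0/11 (165.64.0.0 - 165.95.255.255)
  165.64.0.0/12 (165.64.0.0 - 165.79.255.255)
  165.70.0.0/15 (165.70.0.0 - 165.71.255.255)
Most specific is 165.70.0.0/15.

165.70.0.0/15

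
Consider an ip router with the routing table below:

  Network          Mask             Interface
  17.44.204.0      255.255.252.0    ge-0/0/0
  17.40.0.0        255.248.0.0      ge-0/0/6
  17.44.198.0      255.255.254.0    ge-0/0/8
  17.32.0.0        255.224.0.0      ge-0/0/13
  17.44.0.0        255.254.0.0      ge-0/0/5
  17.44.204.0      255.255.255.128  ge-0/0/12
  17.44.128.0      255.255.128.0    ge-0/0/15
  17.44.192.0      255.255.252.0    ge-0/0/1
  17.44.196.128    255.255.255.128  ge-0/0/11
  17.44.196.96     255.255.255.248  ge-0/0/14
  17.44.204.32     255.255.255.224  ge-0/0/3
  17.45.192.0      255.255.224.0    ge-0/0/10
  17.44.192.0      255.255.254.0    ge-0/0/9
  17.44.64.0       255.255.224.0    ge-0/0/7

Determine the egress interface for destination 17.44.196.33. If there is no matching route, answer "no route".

Routes whose prefix contains 17.44.196.33:
  17.32.0.0/11 (17.32.0.0 - 17.63.255.255) -> ge-0/0/13
  17.40.0.0/13 (17.40.0.0 - 17.47.255.255) -> ge-0/0/6
  17.44.0.0/15 (17.44.0.0 - 17.45.255.255) -> ge-0/0/5
  17.44.128.0/17 (17.44.128.0 - 17.44.255.255) -> ge-0/0/15
More-specific entries that do NOT match:
  17.44.196.96/29 (17.44.196.96 - 17.44.196.103) does not contain 17.44.196.33
  17.44.204.32/27 (17.44.204.32 - 17.44.204.63) does not contain 17.44.196.33
  17.44.204.0/25 (17.44.204.0 - 17.44.204.127) does not contain 17.44.196.33
  17.44.196.128/25 (17.44.196.128 - 17.44.196.255) does not contain 17.44.196.33
  17.44.198.0/23 (17.44.198.0 - 17.44.199.255) does not contain 17.44.196.33
  17.44.192.0/23 (17.44.192.0 - 17.44.193.255) does not contain 17.44.196.33
  17.44.204.0/22 (17.44.204.0 - 17.44.207.255) does not contain 17.44.196.33
  17.44.192.0/22 (17.44.192.0 - 17.44.195.255) does not contain 17.44.196.33
  17.45.192.0/19 (17.45.192.0 - 17.45.223.255) does not contain 17.44.196.33
  17.44.64.0/19 (17.44.64.0 - 17.44.95.255) does not contain 17.44.196.33
Longest matching prefix is /17 -> interface ge-0/0/15.

ge-0/0/15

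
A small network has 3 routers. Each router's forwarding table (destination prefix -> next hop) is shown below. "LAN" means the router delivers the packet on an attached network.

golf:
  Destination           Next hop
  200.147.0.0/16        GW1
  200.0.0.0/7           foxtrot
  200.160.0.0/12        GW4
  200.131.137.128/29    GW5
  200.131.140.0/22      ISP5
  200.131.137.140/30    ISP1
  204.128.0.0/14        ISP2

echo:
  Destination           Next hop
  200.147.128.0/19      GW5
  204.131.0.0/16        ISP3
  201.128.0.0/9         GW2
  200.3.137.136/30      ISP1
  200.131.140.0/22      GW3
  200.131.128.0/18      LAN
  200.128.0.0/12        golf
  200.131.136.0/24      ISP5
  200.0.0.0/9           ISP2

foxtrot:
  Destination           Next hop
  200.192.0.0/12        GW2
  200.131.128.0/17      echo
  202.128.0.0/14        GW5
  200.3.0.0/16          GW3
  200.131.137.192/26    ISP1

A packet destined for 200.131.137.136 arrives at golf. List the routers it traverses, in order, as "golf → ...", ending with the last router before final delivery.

At golf: longest match for 200.131.137.136 is 200.0.0.0/7 -> foxtrot
At foxtrot: longest match for 200.131.137.136 is 200.131.128.0/17 -> echo
At echo: longest match for 200.131.137.136 is 200.131.128.0/18 -> LAN

golf → foxtrot → echo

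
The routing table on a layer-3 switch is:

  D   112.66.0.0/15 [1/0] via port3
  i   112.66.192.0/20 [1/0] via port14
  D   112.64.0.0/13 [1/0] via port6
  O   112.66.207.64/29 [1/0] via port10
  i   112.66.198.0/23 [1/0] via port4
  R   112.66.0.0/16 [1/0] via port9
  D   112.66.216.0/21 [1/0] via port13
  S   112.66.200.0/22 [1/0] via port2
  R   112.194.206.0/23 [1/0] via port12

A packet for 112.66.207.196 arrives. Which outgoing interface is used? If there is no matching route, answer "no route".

Routes whose prefix contains 112.66.207.196:
  112.64.0.0/13 (112.64.0.0 - 112.71.255.255) -> port6
  112.66.0.0/15 (112.66.0.0 - 112.67.255.255) -> port3
  112.66.0.0/16 (112.66.0.0 - 112.66.255.255) -> port9
  112.66.192.0/20 (112.66.192.0 - 112.66.207.255) -> port14
More-specific entries that do NOT match:
  112.66.207.64/29 (112.66.207.64 - 112.66.207.71) does not contain 112.66.207.196
  112.66.198.0/23 (112.66.198.0 - 112.66.199.255) does not contain 112.66.207.196
  112.194.206.0/23 (112.194.206.0 - 112.194.207.255) does not contain 112.66.207.196
  112.66.200.0/22 (112.66.200.0 - 112.66.203.255) does not contain 112.66.207.196
  112.66.216.0/21 (112.66.216.0 - 112.66.223.255) does not contain 112.66.207.196
Longest matching prefix is /20 -> interface port14.

port14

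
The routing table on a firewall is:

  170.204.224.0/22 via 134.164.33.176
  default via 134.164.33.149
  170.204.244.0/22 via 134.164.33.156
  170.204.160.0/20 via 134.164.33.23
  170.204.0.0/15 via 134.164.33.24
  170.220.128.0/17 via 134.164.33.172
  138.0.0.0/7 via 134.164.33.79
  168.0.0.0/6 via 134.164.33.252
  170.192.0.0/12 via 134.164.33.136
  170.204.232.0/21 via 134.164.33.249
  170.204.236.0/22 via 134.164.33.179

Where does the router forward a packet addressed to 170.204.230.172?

134.164.33.24

Routes whose prefix contains 170.204.230.172:
  0.0.0.0/0 (default, matches everything) -> 134.164.33.149
  168.0.0.0/6 (168.0.0.0 - 171.255.255.255) -> 134.164.33.252
  170.192.0.0/12 (170.192.0.0 - 170.207.255.255) -> 134.164.33.136
  170.204.0.0/15 (170.204.0.0 - 170.205.255.255) -> 134.164.33.24
More-specific entries that do NOT match:
  170.204.224.0/22 (170.204.224.0 - 170.204.227.255) does not contain 170.204.230.172
  170.204.244.0/22 (170.204.244.0 - 170.204.247.255) does not contain 170.204.230.172
  170.204.236.0/22 (170.204.236.0 - 170.204.239.255) does not contain 170.204.230.172
  170.204.232.0/21 (170.204.232.0 - 170.204.239.255) does not contain 170.204.230.172
  170.204.160.0/20 (170.204.160.0 - 170.204.175.255) does not contain 170.204.230.172
  170.220.128.0/17 (170.220.128.0 - 170.220.255.255) does not contain 170.204.230.172
Longest matching prefix is /15 -> next hop 134.164.33.24.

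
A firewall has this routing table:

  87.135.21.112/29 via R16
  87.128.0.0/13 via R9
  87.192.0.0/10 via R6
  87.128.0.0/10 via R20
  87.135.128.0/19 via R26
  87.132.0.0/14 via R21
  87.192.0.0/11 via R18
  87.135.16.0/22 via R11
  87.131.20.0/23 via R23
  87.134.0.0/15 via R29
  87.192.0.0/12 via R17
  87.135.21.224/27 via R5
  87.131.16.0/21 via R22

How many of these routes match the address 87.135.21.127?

4

Prefixes containing 87.135.21.127:
  87.128.0.0/10 (87.128.0.0 - 87.191.255.255)
  87.128.0.0/13 (87.128.0.0 - 87.135.255.255)
  87.132.0.0/14 (87.132.0.0 - 87.135.255.255)
  87.134.0.0/15 (87.134.0.0 - 87.135.255.255)
Total matching entries: 4.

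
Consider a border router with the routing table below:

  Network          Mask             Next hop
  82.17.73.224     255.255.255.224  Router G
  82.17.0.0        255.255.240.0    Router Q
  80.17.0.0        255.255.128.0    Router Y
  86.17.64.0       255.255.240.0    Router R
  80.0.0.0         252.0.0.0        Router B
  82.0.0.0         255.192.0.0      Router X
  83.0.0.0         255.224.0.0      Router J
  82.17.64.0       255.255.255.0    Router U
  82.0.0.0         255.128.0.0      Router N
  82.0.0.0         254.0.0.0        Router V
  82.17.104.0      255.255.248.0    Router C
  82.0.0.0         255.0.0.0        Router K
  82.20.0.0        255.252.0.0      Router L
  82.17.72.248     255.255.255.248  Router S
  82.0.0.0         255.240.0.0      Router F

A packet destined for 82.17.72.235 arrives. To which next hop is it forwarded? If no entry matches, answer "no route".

Routes whose prefix contains 82.17.72.235:
  80.0.0.0/6 (80.0.0.0 - 83.255.255.255) -> Router B
  82.0.0.0/7 (82.0.0.0 - 83.255.255.255) -> Router V
  82.0.0.0/8 (82.0.0.0 - 82.255.255.255) -> Router K
  82.0.0.0/9 (82.0.0.0 - 82.127.255.255) -> Router N
  82.0.0.0/10 (82.0.0.0 - 82.63.255.255) -> Router X
More-specific entries that do NOT match:
  82.17.72.248/29 (82.17.72.248 - 82.17.72.255) does not contain 82.17.72.235
  82.17.73.224/27 (82.17.73.224 - 82.17.73.255) does not contain 82.17.72.235
  82.17.64.0/24 (82.17.64.0 - 82.17.64.255) does not contain 82.17.72.235
  82.17.104.0/21 (82.17.104.0 - 82.17.111.255) does not contain 82.17.72.235
  82.17.0.0/20 (82.17.0.0 - 82.17.15.255) does not contain 82.17.72.235
  86.17.64.0/20 (86.17.64.0 - 86.17.79.255) does not contain 82.17.72.235
  80.17.0.0/17 (80.17.0.0 - 80.17.127.255) does not contain 82.17.72.235
  82.20.0.0/14 (82.20.0.0 - 82.23.255.255) does not contain 82.17.72.235
  82.0.0.0/12 (82.0.0.0 - 82.15.255.255) does not contain 82.17.72.235
  83.0.0.0/11 (83.0.0.0 - 83.31.255.255) does not contain 82.17.72.235
Longest matching prefix is /10 -> next hop Router X.

Router X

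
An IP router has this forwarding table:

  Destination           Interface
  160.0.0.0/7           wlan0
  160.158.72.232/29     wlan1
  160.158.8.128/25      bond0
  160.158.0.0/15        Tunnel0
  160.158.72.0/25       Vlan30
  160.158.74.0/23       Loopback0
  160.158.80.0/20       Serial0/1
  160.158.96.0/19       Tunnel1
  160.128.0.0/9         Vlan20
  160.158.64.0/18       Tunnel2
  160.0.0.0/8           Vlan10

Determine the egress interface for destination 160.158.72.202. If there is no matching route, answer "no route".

Routes whose prefix contains 160.158.72.202:
  160.0.0.0/7 (160.0.0.0 - 161.255.255.255) -> wlan0
  160.0.0.0/8 (160.0.0.0 - 160.255.255.255) -> Vlan10
  160.128.0.0/9 (160.128.0.0 - 160.255.255.255) -> Vlan20
  160.158.0.0/15 (160.158.0.0 - 160.159.255.255) -> Tunnel0
  160.158.64.0/18 (160.158.64.0 - 160.158.127.255) -> Tunnel2
More-specific entries that do NOT match:
  160.158.72.232/29 (160.158.72.232 - 160.158.72.239) does not contain 160.158.72.202
  160.158.8.128/25 (160.158.8.128 - 160.158.8.255) does not contain 160.158.72.202
  160.158.72.0/25 (160.158.72.0 - 160.158.72.127) does not contain 160.158.72.202
  160.158.74.0/23 (160.158.74.0 - 160.158.75.255) does not contain 160.158.72.202
  160.158.80.0/20 (160.158.80.0 - 160.158.95.255) does not contain 160.158.72.202
  160.158.96.0/19 (160.158.96.0 - 160.158.127.255) does not contain 160.158.72.202
Longest matching prefix is /18 -> interface Tunnel2.

Tunnel2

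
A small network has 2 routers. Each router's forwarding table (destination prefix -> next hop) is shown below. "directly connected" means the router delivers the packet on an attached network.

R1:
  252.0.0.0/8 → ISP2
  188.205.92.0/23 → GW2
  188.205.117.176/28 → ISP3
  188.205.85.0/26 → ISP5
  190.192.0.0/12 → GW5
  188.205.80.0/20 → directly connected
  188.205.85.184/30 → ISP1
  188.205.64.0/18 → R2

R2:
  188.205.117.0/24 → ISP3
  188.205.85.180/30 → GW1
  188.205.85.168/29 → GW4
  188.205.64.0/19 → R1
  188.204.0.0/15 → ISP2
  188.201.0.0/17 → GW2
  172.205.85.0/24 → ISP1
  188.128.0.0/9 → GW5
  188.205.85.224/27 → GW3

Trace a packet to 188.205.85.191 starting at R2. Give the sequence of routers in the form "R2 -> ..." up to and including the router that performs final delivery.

At R2: longest match for 188.205.85.191 is 188.205.64.0/19 -> R1
At R1: longest match for 188.205.85.191 is 188.205.80.0/20 -> directly connected

R2 -> R1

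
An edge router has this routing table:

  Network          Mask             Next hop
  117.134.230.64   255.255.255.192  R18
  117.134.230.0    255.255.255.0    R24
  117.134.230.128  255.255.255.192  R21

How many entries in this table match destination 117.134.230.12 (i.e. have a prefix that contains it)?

Prefixes containing 117.134.230.12:
  117.134.230.0/24 (117.134.230.0 - 117.134.230.255)
Total matching entries: 1.

1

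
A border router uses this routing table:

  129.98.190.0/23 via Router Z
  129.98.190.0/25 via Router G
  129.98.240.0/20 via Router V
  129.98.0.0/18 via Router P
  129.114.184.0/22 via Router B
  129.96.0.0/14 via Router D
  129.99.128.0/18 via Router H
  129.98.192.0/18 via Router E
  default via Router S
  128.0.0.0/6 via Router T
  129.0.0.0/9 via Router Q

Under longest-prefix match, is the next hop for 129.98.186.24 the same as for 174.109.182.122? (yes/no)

129.98.186.24: longest match 129.96.0.0/14 -> Router D
174.109.182.122: longest match 0.0.0.0/0 -> Router S

no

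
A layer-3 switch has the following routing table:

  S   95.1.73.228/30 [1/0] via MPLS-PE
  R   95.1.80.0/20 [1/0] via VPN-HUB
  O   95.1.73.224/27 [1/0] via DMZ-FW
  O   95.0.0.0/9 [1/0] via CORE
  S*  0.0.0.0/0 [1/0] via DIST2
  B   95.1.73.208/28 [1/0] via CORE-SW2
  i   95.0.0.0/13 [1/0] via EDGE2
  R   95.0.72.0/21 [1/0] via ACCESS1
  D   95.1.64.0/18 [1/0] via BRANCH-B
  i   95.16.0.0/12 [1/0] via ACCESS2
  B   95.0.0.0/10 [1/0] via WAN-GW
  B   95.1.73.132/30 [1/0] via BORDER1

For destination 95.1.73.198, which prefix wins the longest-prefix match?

95.1.64.0/18

Entries matching 95.1.73.198:
  0.0.0.0/0 (default, matches everything)
  95.0.0.0/9 (95.0.0.0 - 95.127.255.255)
  95.0.0.0/10 (95.0.0.0 - 95.63.255.255)
  95.0.0.0/13 (95.0.0.0 - 95.7.255.255)
  95.1.64.0/18 (95.1.64.0 - 95.1.127.255)
Most specific is 95.1.64.0/18.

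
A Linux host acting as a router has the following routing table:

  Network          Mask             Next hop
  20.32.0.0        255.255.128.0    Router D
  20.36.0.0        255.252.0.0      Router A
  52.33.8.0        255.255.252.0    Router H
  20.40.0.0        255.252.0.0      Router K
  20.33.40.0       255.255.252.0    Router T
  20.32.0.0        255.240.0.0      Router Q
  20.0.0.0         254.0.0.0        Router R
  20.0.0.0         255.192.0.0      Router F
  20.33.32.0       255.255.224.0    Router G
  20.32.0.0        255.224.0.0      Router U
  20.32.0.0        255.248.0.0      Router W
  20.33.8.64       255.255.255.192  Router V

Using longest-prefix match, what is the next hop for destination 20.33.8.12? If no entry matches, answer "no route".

Routes whose prefix contains 20.33.8.12:
  20.0.0.0/7 (20.0.0.0 - 21.255.255.255) -> Router R
  20.0.0.0/10 (20.0.0.0 - 20.63.255.255) -> Router F
  20.32.0.0/11 (20.32.0.0 - 20.63.255.255) -> Router U
  20.32.0.0/12 (20.32.0.0 - 20.47.255.255) -> Router Q
  20.32.0.0/13 (20.32.0.0 - 20.39.255.255) -> Router W
More-specific entries that do NOT match:
  20.33.8.64/26 (20.33.8.64 - 20.33.8.127) does not contain 20.33.8.12
  52.33.8.0/22 (52.33.8.0 - 52.33.11.255) does not contain 20.33.8.12
  20.33.40.0/22 (20.33.40.0 - 20.33.43.255) does not contain 20.33.8.12
  20.33.32.0/19 (20.33.32.0 - 20.33.63.255) does not contain 20.33.8.12
  20.32.0.0/17 (20.32.0.0 - 20.32.127.255) does not contain 20.33.8.12
  20.36.0.0/14 (20.36.0.0 - 20.39.255.255) does not contain 20.33.8.12
  20.40.0.0/14 (20.40.0.0 - 20.43.255.255) does not contain 20.33.8.12
Longest matching prefix is /13 -> next hop Router W.

Router W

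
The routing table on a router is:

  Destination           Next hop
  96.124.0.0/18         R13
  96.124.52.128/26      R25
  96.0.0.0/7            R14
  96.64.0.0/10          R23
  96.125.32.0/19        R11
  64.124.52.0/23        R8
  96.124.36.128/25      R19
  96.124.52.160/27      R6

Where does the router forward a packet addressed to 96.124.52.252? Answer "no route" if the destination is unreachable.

Routes whose prefix contains 96.124.52.252:
  96.0.0.0/7 (96.0.0.0 - 97.255.255.255) -> R14
  96.64.0.0/10 (96.64.0.0 - 96.127.255.255) -> R23
  96.124.0.0/18 (96.124.0.0 - 96.124.63.255) -> R13
More-specific entries that do NOT match:
  96.124.52.160/27 (96.124.52.160 - 96.124.52.191) does not contain 96.124.52.252
  96.124.52.128/26 (96.124.52.128 - 96.124.52.191) does not contain 96.124.52.252
  96.124.36.128/25 (96.124.36.128 - 96.124.36.255) does not contain 96.124.52.252
  64.124.52.0/23 (64.124.52.0 - 64.124.53.255) does not contain 96.124.52.252
  96.125.32.0/19 (96.125.32.0 - 96.125.63.255) does not contain 96.124.52.252
Longest matching prefix is /18 -> next hop R13.

R13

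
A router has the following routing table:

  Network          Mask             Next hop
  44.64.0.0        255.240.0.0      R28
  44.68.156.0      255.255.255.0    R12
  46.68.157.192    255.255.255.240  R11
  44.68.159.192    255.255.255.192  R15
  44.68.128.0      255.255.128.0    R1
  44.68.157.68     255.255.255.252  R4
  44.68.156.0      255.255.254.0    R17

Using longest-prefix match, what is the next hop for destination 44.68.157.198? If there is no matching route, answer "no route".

R17

Routes whose prefix contains 44.68.157.198:
  44.64.0.0/12 (44.64.0.0 - 44.79.255.255) -> R28
  44.68.128.0/17 (44.68.128.0 - 44.68.255.255) -> R1
  44.68.156.0/23 (44.68.156.0 - 44.68.157.255) -> R17
More-specific entries that do NOT match:
  44.68.157.68/30 (44.68.157.68 - 44.68.157.71) does not contain 44.68.157.198
  46.68.157.192/28 (46.68.157.192 - 46.68.157.207) does not contain 44.68.157.198
  44.68.159.192/26 (44.68.159.192 - 44.68.159.255) does not contain 44.68.157.198
  44.68.156.0/24 (44.68.156.0 - 44.68.156.255) does not contain 44.68.157.198
Longest matching prefix is /23 -> next hop R17.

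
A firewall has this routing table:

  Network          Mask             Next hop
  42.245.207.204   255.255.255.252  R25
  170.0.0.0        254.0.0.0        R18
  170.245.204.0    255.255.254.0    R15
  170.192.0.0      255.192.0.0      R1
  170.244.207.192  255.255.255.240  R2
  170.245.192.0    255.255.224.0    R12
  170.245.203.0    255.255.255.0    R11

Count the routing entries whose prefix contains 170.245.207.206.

Prefixes containing 170.245.207.206:
  170.0.0.0/7 (170.0.0.0 - 171.255.255.255)
  170.192.0.0/10 (170.192.0.0 - 170.255.255.255)
  170.245.192.0/19 (170.245.192.0 - 170.245.223.255)
Total matching entries: 3.

3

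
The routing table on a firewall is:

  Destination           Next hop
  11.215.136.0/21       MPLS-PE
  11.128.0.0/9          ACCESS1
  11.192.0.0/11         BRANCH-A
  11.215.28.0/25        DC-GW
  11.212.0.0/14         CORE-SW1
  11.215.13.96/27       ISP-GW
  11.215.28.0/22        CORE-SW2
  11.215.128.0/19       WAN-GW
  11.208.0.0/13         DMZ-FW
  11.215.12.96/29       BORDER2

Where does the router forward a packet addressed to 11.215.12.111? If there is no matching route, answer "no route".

Routes whose prefix contains 11.215.12.111:
  11.128.0.0/9 (11.128.0.0 - 11.255.255.255) -> ACCESS1
  11.192.0.0/11 (11.192.0.0 - 11.223.255.255) -> BRANCH-A
  11.208.0.0/13 (11.208.0.0 - 11.215.255.255) -> DMZ-FW
  11.212.0.0/14 (11.212.0.0 - 11.215.255.255) -> CORE-SW1
More-specific entries that do NOT match:
  11.215.12.96/29 (11.215.12.96 - 11.215.12.103) does not contain 11.215.12.111
  11.215.13.96/27 (11.215.13.96 - 11.215.13.127) does not contain 11.215.12.111
  11.215.28.0/25 (11.215.28.0 - 11.215.28.127) does not contain 11.215.12.111
  11.215.28.0/22 (11.215.28.0 - 11.215.31.255) does not contain 11.215.12.111
  11.215.136.0/21 (11.215.136.0 - 11.215.143.255) does not contain 11.215.12.111
  11.215.128.0/19 (11.215.128.0 - 11.215.159.255) does not contain 11.215.12.111
Longest matching prefix is /14 -> next hop CORE-SW1.

CORE-SW1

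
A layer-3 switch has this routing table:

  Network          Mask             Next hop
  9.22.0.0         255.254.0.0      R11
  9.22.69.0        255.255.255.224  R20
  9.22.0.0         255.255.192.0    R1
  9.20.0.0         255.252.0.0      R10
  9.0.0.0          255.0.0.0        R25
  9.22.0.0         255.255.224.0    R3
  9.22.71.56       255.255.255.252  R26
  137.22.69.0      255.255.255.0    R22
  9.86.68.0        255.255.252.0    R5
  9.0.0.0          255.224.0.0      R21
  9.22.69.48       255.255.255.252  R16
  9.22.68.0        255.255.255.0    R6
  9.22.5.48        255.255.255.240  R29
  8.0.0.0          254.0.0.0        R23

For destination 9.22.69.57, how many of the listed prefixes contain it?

5

Prefixes containing 9.22.69.57:
  8.0.0.0/7 (8.0.0.0 - 9.255.255.255)
  9.0.0.0/8 (9.0.0.0 - 9.255.255.255)
  9.0.0.0/11 (9.0.0.0 - 9.31.255.255)
  9.20.0.0/14 (9.20.0.0 - 9.23.255.255)
  9.22.0.0/15 (9.22.0.0 - 9.23.255.255)
Total matching entries: 5.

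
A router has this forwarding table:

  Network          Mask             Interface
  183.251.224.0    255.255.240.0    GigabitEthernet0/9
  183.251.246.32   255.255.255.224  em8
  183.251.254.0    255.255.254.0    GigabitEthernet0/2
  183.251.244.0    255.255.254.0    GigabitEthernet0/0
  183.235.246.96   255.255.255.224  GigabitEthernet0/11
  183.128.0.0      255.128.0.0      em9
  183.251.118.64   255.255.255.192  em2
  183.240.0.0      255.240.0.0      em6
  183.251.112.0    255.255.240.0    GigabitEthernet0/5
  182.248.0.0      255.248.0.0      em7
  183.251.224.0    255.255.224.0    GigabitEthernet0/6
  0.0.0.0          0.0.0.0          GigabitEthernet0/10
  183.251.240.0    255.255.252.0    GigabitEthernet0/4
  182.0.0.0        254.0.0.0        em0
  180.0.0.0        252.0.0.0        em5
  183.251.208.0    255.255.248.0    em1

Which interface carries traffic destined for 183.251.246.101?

Routes whose prefix contains 183.251.246.101:
  0.0.0.0/0 (default, matches everything) -> GigabitEthernet0/10
  180.0.0.0/6 (180.0.0.0 - 183.255.255.255) -> em5
  182.0.0.0/7 (182.0.0.0 - 183.255.255.255) -> em0
  183.128.0.0/9 (183.128.0.0 - 183.255.255.255) -> em9
  183.240.0.0/12 (183.240.0.0 - 183.255.255.255) -> em6
  183.251.224.0/19 (183.251.224.0 - 183.251.255.255) -> GigabitEthernet0/6
More-specific entries that do NOT match:
  183.251.246.32/27 (183.251.246.32 - 183.251.246.63) does not contain 183.251.246.101
  183.235.246.96/27 (183.235.246.96 - 183.235.246.127) does not contain 183.251.246.101
  183.251.118.64/26 (183.251.118.64 - 183.251.118.127) does not contain 183.251.246.101
  183.251.254.0/23 (183.251.254.0 - 183.251.255.255) does not contain 183.251.246.101
  183.251.244.0/23 (183.251.244.0 - 183.251.245.255) does not contain 183.251.246.101
  183.251.240.0/22 (183.251.240.0 - 183.251.243.255) does not contain 183.251.246.101
  183.251.208.0/21 (183.251.208.0 - 183.251.215.255) does not contain 183.251.246.101
  183.251.224.0/20 (183.251.224.0 - 183.251.239.255) does not contain 183.251.246.101
  183.251.112.0/20 (183.251.112.0 - 183.251.127.255) does not contain 183.251.246.101
Longest matching prefix is /19 -> interface GigabitEthernet0/6.

GigabitEthernet0/6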